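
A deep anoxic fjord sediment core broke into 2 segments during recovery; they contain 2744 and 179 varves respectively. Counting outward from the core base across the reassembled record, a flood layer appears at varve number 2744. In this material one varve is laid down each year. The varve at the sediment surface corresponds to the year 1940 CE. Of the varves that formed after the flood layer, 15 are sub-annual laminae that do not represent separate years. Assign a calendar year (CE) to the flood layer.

Total varves = 2744 + 179 = 2923.
2923 − 2744 = 179 varves lie beyond the flood layer toward the sediment surface.
179 − 15 false = 164 true varves after the flood layer.
The varve at the sediment surface is 1940 CE, so the flood layer dates to 1940 − 164 = 1776 CE.

1776 CE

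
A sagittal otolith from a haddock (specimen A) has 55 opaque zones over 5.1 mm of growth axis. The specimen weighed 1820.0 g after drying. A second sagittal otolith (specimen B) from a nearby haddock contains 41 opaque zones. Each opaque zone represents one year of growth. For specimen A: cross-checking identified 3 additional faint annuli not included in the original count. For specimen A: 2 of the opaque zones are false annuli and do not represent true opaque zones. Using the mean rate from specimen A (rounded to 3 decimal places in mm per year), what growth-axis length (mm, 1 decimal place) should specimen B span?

Specimen A: true opaque zone count = 55 − 2 + 3 = 56.
A: 5.1 mm over 56 years gives 5.1 / 56 ≈ 0.091 mm/yr.
Length of B = 0.091 × 41 = 3.7 mm.

3.7 mm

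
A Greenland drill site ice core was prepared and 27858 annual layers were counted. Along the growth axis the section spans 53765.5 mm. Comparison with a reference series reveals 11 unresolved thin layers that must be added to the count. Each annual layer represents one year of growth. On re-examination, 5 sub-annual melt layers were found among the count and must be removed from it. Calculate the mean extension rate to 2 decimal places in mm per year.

True annual layer count = 27858 − 5 + 11 = 27864.
Mean rate = 53765.5 mm / 27864 years ≈ 1.93 mm per year.

1.93 mm per year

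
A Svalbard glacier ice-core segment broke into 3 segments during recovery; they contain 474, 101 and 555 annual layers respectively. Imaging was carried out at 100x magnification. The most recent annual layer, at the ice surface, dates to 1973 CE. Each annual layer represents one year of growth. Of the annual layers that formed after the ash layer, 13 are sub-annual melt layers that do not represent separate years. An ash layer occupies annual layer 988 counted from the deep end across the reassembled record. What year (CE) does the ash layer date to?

1844 CE

Total annual layers = 474 + 101 + 555 = 1130.
1130 − 988 = 142 annual layers lie beyond the ash layer toward the ice surface.
142 − 13 false = 129 true annual layers after the ash layer.
Counting back 129 years from 1973 CE places the ash layer in 1973 − 129 = 1844 CE.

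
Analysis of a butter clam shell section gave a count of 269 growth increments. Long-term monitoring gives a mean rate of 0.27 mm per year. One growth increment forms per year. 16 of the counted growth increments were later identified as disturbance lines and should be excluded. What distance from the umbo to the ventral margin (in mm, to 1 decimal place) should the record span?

68.3 mm

True growth increment count = 269 − 16 = 253.
Predicted length = 0.27 mm/year × 253 years = 68.3 mm.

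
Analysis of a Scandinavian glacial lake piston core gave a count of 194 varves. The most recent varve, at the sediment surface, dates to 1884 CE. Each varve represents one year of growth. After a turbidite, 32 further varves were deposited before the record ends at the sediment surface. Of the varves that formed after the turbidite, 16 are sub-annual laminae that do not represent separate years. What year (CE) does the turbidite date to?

32 varves formed after the turbidite.
Removing the 16 false varves leaves 32 − 16 = 16 true varves beyond the turbidite.
Counting back 16 years from 1884 CE places the turbidite in 1884 − 16 = 1868 CE.

1868 CE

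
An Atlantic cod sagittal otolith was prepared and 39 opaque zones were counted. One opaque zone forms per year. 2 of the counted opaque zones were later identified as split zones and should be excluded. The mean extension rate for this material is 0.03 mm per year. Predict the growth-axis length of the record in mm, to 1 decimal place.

After corrections the count is 39 − 2 = 37 opaque zones.
Length ≈ 0.03 × 37 = 1.1 mm.

1.1 mm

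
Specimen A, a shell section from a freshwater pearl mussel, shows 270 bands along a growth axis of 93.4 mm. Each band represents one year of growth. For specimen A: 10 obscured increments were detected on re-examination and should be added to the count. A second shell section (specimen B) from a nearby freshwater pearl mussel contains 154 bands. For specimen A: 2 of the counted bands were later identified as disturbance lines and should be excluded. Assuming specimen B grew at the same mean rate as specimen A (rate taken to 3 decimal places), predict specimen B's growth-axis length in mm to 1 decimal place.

51.7 mm

Specimen A: true band count = 270 − 2 + 10 = 278.
A: 93.4 mm over 278 years gives 93.4 / 278 ≈ 0.336 mm/year.
Length of B = 0.336 × 154 = 51.7 mm.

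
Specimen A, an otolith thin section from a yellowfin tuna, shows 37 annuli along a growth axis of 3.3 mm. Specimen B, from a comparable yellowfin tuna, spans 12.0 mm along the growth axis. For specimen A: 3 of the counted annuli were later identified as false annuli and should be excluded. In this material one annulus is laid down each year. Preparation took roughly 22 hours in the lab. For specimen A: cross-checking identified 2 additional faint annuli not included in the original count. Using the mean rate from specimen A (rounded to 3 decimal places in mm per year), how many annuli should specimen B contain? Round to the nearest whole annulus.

130 annuli

Specimen A: after corrections the count is 37 − 3 + 2 = 36 annuli.
A: 3.3 mm over 36 years gives 3.3 / 36 ≈ 0.092 mm per year.
Specimen B: 12.0 mm / 0.092 mm per year = 130.43 years ≈ 130 annuli.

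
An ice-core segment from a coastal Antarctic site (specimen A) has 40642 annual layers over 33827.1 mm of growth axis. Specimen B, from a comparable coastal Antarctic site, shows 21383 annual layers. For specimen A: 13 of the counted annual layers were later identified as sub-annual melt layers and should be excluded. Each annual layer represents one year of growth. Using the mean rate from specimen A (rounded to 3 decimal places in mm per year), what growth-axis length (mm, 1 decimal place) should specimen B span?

17812.0 mm

Specimen A: after corrections the count is 40642 − 13 = 40629 annual layers.
A: Extension rate ≈ 33827.1 / 40629 = 0.833 mm/year.
Length of B = 0.833 × 21383 = 17812.0 mm.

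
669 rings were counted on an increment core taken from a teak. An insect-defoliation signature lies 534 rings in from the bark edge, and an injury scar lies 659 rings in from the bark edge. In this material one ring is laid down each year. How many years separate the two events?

125 years

Separation: 659 − 534 = 125 rings.
One ring per year makes the interval 125 years.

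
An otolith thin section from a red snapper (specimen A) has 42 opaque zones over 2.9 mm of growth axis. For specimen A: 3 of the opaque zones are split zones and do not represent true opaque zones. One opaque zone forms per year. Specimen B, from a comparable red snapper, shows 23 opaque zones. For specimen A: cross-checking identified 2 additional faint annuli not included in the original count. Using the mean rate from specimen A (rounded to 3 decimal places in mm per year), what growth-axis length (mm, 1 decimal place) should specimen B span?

Specimen A: correcting the raw count gives 42 − 3 + 2 = 41 true opaque zones.
A: Extension rate ≈ 2.9 / 41 = 0.071 mm/yr.
Length of B = 0.071 × 23 = 1.6 mm.

1.6 mm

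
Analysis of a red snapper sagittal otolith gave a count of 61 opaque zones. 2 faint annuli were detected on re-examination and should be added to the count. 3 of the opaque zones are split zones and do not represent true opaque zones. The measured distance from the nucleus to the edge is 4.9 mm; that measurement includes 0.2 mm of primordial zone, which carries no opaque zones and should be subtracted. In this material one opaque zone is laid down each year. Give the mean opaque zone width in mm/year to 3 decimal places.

0.078 mm/year

Adjusted count: 61 − 3 + 2 = 60 opaque zones.
Removing the 0.2 mm offcut leaves 4.9 − 0.2 = 4.7 mm.
Extension rate ≈ 4.7 / 60 = 0.078 mm/year.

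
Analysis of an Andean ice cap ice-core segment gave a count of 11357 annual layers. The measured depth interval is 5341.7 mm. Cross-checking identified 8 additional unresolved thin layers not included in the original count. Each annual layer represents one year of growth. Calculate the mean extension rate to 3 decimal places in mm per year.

After corrections the count is 11357 + 8 = 11365 annual layers.
5341.7 mm over 11365 years gives 5341.7 / 11365 ≈ 0.470 mm per year.

0.470 mm per year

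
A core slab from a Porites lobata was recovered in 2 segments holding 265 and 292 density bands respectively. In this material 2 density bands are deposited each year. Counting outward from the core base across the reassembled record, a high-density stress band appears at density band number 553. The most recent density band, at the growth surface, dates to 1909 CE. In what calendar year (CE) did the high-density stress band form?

1907 CE

Total density bands = 265 + 292 = 557.
Between density band 553 and the growth surface there are 557 − 553 = 4 density bands.
Dividing by 2 density bands per year: 4 / 2 = 2 years.
Counting back 2 years from 1909 CE places the high-density stress band in 1909 − 2 = 1907 CE.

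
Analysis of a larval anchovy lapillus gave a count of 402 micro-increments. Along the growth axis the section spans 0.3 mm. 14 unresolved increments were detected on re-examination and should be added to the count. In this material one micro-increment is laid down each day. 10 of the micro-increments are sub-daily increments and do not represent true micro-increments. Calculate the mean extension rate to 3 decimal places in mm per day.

0.001 mm per day

Adjusted count: 402 − 10 + 14 = 406 micro-increments.
0.3 mm over 406 days gives 0.3 / 406 ≈ 0.001 mm per day.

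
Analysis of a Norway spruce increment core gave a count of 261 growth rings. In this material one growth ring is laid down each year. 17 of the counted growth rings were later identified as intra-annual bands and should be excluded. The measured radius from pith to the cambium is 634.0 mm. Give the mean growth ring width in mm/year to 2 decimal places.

2.60 mm/year

After corrections the count is 261 − 17 = 244 growth rings.
634.0 mm over 244 years gives 634.0 / 244 ≈ 2.60 mm/year.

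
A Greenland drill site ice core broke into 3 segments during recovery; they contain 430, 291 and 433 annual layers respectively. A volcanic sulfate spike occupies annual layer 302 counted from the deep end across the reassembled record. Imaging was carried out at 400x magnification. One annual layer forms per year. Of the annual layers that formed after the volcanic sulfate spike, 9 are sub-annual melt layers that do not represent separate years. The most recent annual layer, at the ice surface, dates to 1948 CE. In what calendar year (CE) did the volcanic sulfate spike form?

Total annual layers = 430 + 291 + 433 = 1154.
1154 − 302 = 852 annual layers lie beyond the volcanic sulfate spike toward the ice surface.
852 − 9 false = 843 true annual layers after the volcanic sulfate spike.
Counting back 843 years from 1948 CE places the volcanic sulfate spike in 1948 − 843 = 1105 CE.

1105 CE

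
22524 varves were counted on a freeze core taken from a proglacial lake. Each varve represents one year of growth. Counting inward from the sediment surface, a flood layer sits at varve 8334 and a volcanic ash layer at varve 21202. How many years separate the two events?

The two markers are separated by 21202 − 8334 = 12868 varves.
One varve per year makes the interval 12868 years.

12868 years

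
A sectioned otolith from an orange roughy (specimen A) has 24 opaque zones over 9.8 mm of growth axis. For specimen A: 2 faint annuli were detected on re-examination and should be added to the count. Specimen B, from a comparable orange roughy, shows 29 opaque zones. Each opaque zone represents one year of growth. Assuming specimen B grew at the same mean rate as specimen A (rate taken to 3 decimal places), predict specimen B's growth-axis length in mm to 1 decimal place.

10.9 mm

Specimen A: true opaque zone count = 24 + 2 = 26.
A: Extension rate ≈ 9.8 / 26 = 0.377 mm/year.
Length of B = 0.377 × 29 = 10.9 mm.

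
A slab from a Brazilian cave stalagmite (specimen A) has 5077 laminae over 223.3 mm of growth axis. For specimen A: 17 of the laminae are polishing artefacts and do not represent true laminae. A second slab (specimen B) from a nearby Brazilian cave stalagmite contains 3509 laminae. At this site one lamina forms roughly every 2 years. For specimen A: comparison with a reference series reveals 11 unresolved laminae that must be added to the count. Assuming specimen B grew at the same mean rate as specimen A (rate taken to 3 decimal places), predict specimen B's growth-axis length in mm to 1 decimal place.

Specimen A: true lamina count = 5077 − 17 + 11 = 5071.
Specimen A: at 2 years per lamina, 5071 × 2 = 10142 years.
A: Extension rate ≈ 223.3 / 10142 = 0.022 mm/year.
Specimen B: 3509 laminae at 2 years each span 3509 × 2 = 7018 years. For B, 0.022 mm/year × 7018 years = 154.4 mm.

154.4 mm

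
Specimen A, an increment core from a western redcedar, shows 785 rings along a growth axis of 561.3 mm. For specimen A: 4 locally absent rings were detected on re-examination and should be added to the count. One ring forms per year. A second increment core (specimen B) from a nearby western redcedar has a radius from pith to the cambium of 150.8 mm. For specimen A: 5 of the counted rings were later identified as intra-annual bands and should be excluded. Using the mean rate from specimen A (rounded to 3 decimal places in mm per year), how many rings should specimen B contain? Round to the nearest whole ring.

211 rings

Specimen A: after corrections the count is 785 − 5 + 4 = 784 rings.
A: 561.3 mm over 784 years gives 561.3 / 784 ≈ 0.716 mm/yr.
B spans 150.8 / 0.716 = 210.61 years ≈ 211 rings.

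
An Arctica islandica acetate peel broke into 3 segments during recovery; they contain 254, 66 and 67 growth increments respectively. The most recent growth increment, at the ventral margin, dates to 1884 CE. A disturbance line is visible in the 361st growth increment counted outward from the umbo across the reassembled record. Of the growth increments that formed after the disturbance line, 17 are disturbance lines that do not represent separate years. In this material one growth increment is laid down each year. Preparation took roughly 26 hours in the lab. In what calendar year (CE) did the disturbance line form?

Total growth increments = 254 + 66 + 67 = 387.
The disturbance line sits at growth increment 361 from the umbo, so 387 − 361 = 26 growth increments formed after it.
26 − 17 false = 9 true growth increments after the disturbance line.
The growth increment at the ventral margin is 1884 CE, so the disturbance line dates to 1884 − 9 = 1875 CE.

1875 CE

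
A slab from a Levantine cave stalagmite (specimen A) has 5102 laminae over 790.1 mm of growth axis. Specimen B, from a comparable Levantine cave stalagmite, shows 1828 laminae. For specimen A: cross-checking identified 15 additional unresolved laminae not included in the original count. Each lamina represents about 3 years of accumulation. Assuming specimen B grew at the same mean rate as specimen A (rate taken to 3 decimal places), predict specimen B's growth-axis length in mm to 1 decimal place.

Specimen A: true lamina count = 5102 + 15 = 5117.
Specimen A: 5117 laminae at 3 years each span 5117 × 3 = 15351 years.
A: Mean rate = 790.1 mm / 15351 years ≈ 0.051 mm/yr.
Specimen B: at 3 years per lamina, 1828 × 3 = 5484 years. For B, 0.051 mm/year × 5484 years = 279.7 mm.

279.7 mm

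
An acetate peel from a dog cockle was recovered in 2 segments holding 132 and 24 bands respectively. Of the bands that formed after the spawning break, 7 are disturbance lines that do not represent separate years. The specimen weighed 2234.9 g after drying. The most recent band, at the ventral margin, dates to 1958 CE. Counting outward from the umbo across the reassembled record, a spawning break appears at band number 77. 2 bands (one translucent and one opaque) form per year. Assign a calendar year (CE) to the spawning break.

Total bands = 132 + 24 = 156.
156 − 77 = 79 bands lie beyond the spawning break toward the ventral margin.
Excluding 7 false bands: 79 − 7 = 72.
With 2 bands per year, 72 / 2 = 36 years.
Counting back 36 years from 1958 CE places the spawning break in 1958 − 36 = 1922 CE.

1922 CE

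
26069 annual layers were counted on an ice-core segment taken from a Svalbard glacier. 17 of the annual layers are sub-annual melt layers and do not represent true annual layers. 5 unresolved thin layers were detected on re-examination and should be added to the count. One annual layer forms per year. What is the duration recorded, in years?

26057 yr

Correcting the raw count gives 26069 − 17 + 5 = 26057 true annual layers.
With a one-to-one annual layer periodicity this is 26057 years.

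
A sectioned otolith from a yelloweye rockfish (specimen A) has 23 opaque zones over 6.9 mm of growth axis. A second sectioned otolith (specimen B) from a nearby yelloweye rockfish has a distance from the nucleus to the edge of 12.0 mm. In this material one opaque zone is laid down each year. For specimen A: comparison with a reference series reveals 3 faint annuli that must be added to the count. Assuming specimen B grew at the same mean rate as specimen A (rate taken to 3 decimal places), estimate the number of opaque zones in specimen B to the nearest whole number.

45 opaque zones

Specimen A: true opaque zone count = 23 + 3 = 26.
A: Mean rate = 6.9 mm / 26 years ≈ 0.265 mm per year.
B spans 12.0 / 0.265 = 45.28 years ≈ 45 opaque zones.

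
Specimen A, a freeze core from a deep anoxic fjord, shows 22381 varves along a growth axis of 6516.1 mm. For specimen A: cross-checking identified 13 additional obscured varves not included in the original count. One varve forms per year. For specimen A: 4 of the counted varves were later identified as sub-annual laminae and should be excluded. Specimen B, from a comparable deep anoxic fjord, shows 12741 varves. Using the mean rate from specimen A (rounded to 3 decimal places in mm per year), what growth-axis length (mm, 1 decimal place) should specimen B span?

Specimen A: correcting the raw count gives 22381 − 4 + 13 = 22390 true varves.
A: Extension rate ≈ 6516.1 / 22390 = 0.291 mm per year.
For B, 0.291 mm/year × 12741 years = 3707.6 mm.

3707.6 mm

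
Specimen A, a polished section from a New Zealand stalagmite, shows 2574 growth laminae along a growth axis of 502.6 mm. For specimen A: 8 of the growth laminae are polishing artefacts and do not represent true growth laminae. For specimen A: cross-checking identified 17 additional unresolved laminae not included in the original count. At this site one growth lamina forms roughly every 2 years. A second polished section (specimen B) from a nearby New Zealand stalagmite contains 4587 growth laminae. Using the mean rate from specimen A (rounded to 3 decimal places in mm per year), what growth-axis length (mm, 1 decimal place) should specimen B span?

Specimen A: correcting the raw count gives 2574 − 8 + 17 = 2583 true growth laminae.
Specimen A: multiplying by 2 years per growth lamina: 2583 × 2 = 5166 years.
A: Mean rate = 502.6 mm / 5166 years ≈ 0.097 mm/yr.
Specimen B: at 2 years per growth lamina, 4587 × 2 = 9174 years. B's length ≈ 0.097 × 9174 = 889.9 mm.

889.9 mm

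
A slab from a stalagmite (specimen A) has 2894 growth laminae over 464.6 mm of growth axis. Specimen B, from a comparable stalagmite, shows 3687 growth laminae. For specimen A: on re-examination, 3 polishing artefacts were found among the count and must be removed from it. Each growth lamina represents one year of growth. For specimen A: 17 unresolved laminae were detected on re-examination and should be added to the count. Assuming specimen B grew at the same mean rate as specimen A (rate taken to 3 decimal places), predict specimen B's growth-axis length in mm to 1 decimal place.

589.9 mm

Specimen A: adjusted count: 2894 − 3 + 17 = 2908 growth laminae.
A: 464.6 mm over 2908 years gives 464.6 / 2908 ≈ 0.160 mm per year.
Length of B = 0.160 × 3687 = 589.9 mm.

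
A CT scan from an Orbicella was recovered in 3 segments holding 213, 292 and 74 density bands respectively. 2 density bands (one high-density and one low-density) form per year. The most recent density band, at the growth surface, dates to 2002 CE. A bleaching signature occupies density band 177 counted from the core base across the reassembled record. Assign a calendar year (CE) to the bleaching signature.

Total density bands = 213 + 292 + 74 = 579.
The bleaching signature sits at density band 177 from the core base, so 579 − 177 = 402 density bands formed after it.
With 2 density bands per year, 402 / 2 = 201 years.
Counting back 201 years from 2002 CE places the bleaching signature in 2002 − 201 = 1801 CE.

1801 CE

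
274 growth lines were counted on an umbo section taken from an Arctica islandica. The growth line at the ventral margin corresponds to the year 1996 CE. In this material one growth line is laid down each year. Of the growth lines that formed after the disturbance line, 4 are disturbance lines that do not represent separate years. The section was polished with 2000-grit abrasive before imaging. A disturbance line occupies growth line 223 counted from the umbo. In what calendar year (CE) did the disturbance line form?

274 − 223 = 51 growth lines lie beyond the disturbance line toward the ventral margin.
51 − 4 false = 47 true growth lines after the disturbance line.
1996 − 47 = 1949 CE.

1949 CE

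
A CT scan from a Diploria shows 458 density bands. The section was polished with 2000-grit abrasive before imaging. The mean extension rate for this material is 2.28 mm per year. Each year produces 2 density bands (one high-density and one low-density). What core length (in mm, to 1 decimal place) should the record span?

With 2 density bands per year, 458 / 2 = 229 years.
Length ≈ 2.28 × 229 = 522.1 mm.

522.1 mm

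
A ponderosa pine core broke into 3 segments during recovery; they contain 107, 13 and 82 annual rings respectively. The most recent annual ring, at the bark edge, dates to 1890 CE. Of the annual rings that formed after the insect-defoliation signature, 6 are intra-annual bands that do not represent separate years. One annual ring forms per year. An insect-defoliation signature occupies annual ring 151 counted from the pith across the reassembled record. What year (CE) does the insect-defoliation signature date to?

Total annual rings = 107 + 13 + 82 = 202.
202 − 151 = 51 annual rings lie beyond the insect-defoliation signature toward the bark edge.
51 − 6 false = 45 true annual rings after the insect-defoliation signature.
Counting back 45 years from 1890 CE places the insect-defoliation signature in 1890 − 45 = 1845 CE.

1845 CE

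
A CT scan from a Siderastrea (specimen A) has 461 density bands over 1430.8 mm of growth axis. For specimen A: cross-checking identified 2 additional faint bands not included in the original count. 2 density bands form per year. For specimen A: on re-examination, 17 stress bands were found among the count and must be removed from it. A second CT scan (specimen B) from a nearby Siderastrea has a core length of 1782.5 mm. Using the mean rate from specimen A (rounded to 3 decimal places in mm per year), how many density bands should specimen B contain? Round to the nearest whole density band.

Specimen A: true density band count = 461 − 17 + 2 = 446.
Specimen A: dividing by 2 density bands per year: 446 / 2 = 223 years.
A: Extension rate ≈ 1430.8 / 223 = 6.416 mm/yr.
Specimen B: 1782.5 mm / 6.416 mm per year = 277.82 years; at 2 density bands per year that is 277.82 × 2 ≈ 556 density bands.

556 density bands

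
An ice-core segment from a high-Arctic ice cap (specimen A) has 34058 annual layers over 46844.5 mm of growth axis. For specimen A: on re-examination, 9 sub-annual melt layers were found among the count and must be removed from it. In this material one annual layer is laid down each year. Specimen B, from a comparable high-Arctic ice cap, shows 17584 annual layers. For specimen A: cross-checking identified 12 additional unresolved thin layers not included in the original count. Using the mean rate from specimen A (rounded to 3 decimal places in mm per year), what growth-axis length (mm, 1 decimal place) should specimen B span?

24178.0 mm

Specimen A: correcting the raw count gives 34058 − 9 + 12 = 34061 true annual layers.
A: 46844.5 mm over 34061 years gives 46844.5 / 34061 ≈ 1.375 mm per year.
For B, 1.375 mm/year × 17584 years = 24178.0 mm.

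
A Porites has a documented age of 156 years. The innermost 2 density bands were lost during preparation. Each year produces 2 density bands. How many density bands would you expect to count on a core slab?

Expected density bands: 156 × 2 = 312.
Less the 2 uncaptured density bands: 312 − 2 = 310.

310 density bands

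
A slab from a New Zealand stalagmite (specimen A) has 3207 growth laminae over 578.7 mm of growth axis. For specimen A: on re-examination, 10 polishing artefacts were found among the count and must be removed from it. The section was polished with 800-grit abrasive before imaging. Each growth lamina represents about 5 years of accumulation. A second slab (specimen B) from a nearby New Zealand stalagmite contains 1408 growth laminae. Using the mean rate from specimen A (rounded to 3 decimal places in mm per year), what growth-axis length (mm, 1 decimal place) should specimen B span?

Specimen A: true growth lamina count = 3207 − 10 = 3197.
Specimen A: multiplying by 5 years per growth lamina: 3197 × 5 = 15985 years.
A: 578.7 mm over 15985 years gives 578.7 / 15985 ≈ 0.036 mm/year.
Specimen B: multiplying by 5 years per growth lamina: 1408 × 5 = 7040 years. B's length ≈ 0.036 × 7040 = 253.4 mm.

253.4 mm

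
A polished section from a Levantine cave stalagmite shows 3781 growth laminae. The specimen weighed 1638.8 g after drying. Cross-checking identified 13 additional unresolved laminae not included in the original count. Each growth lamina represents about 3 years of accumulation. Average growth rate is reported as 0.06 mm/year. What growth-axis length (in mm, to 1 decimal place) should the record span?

Correcting the raw count gives 3781 + 13 = 3794 true growth laminae.
3794 growth laminae at 3 years each span 3794 × 3 = 11382 years.
Length ≈ 0.06 × 11382 = 682.9 mm.

682.9 mm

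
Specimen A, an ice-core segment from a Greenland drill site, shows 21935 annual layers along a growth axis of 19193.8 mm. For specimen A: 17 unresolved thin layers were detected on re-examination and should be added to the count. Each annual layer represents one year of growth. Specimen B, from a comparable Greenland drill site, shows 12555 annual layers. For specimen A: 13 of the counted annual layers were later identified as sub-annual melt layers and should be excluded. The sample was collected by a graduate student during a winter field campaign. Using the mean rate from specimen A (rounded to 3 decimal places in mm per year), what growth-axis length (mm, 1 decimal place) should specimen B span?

Specimen A: true annual layer count = 21935 − 13 + 17 = 21939.
A: Mean rate = 19193.8 mm / 21939 years ≈ 0.875 mm/year.
For B, 0.875 mm/year × 12555 years = 10985.6 mm.

10985.6 mm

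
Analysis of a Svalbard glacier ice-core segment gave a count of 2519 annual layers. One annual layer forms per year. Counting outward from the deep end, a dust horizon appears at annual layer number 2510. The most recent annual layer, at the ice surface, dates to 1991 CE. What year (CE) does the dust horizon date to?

2519 − 2510 = 9 annual layers lie beyond the dust horizon toward the ice surface.
1991 − 9 = 1982 CE.

1982 CE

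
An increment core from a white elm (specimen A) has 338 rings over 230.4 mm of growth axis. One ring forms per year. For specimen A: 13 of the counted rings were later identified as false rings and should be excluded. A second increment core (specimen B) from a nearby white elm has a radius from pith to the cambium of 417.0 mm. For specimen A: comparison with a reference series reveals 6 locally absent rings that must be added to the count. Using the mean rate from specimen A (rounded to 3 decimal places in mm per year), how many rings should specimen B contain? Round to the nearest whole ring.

Specimen A: correcting the raw count gives 338 − 13 + 6 = 331 true rings.
A: Mean rate = 230.4 mm / 331 years ≈ 0.696 mm/year.
B spans 417.0 / 0.696 = 599.14 years ≈ 599 rings.

599 rings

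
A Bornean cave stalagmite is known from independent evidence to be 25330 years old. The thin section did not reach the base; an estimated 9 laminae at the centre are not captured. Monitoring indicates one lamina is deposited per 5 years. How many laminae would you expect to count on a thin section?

5057 laminae

One lamina every 5 years means 25330 / 5 = 5066 laminae.
Subtracting the 9 laminae not captured gives 5066 − 9 = 5057 laminae in the record.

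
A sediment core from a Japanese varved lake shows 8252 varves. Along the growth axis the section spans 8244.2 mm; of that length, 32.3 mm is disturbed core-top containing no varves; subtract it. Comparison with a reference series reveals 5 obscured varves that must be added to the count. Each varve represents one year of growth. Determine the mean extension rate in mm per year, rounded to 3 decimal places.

Correcting the raw count gives 8252 + 5 = 8257 true varves.
Net length = 8244.2 − 32.3 = 8211.9 mm.
Mean rate = 8211.9 mm / 8257 years ≈ 0.995 mm per year.

0.995 mm per year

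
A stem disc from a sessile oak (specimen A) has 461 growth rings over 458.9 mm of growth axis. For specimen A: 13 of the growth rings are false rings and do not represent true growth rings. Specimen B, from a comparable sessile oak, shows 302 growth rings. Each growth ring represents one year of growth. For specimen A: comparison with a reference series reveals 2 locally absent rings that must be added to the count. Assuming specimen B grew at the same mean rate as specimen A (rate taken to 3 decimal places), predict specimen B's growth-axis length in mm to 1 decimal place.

308.0 mm

Specimen A: after corrections the count is 461 − 13 + 2 = 450 growth rings.
A: Extension rate ≈ 458.9 / 450 = 1.020 mm/year.
Length of B = 1.020 × 302 = 308.0 mm.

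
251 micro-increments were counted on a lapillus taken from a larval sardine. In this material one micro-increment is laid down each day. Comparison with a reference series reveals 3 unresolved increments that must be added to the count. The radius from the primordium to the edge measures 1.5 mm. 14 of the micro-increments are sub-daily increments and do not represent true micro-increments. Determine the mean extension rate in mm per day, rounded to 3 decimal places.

0.006 mm per day

Correcting the raw count gives 251 − 14 + 3 = 240 true micro-increments.
Mean rate = 1.5 mm / 240 days ≈ 0.006 mm per day.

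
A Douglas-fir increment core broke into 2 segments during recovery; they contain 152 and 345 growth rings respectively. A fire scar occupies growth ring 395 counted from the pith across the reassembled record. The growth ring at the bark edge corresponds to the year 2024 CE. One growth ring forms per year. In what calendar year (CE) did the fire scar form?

1922 CE

Total growth rings = 152 + 345 = 497.
Between growth ring 395 and the bark edge there are 497 − 395 = 102 growth rings.
2024 − 102 = 1922 CE.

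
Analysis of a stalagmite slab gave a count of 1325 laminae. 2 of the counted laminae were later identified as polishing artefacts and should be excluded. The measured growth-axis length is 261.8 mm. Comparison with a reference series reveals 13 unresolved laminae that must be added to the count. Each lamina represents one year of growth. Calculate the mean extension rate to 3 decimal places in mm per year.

After corrections the count is 1325 − 2 + 13 = 1336 laminae.
261.8 mm over 1336 years gives 261.8 / 1336 ≈ 0.196 mm per year.

0.196 mm per year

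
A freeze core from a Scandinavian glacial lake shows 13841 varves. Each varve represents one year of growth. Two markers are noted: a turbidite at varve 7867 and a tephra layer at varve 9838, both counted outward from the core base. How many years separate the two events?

Separation: 9838 − 7867 = 1971 varves.
One varve per year makes the interval 1971 years.

1971 yr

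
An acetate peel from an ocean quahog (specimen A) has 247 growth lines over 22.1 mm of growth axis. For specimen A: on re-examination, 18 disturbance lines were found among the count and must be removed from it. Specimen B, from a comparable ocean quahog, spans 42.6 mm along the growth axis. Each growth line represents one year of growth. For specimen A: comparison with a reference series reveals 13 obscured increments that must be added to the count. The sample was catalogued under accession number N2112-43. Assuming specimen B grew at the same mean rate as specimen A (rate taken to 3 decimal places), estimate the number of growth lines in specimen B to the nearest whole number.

Specimen A: true growth line count = 247 − 18 + 13 = 242.
A: Mean rate = 22.1 mm / 242 years ≈ 0.091 mm/year.
For B, 42.6 / 0.091 = 468.13 years ≈ 468 growth lines.

468 growth lines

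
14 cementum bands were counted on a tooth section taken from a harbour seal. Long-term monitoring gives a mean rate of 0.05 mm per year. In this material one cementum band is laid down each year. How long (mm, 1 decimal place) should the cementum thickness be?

0.7 mm

The record spans 14 years at 0.05 mm per year.
Length ≈ 0.05 × 14 = 0.7 mm.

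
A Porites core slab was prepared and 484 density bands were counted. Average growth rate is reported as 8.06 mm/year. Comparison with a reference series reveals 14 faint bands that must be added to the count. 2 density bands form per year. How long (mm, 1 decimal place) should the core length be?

2006.9 mm

After corrections the count is 484 + 14 = 498 density bands.
498 density bands at 2 per year is 498 / 2 = 249 years.
Length ≈ 8.06 × 249 = 2006.9 mm.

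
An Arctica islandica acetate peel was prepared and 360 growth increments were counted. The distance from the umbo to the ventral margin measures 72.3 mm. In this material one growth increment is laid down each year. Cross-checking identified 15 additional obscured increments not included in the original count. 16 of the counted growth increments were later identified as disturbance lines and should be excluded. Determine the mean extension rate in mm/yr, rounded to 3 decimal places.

0.201 mm/yr

Correcting the raw count gives 360 − 16 + 15 = 359 true growth increments.
72.3 mm over 359 years gives 72.3 / 359 ≈ 0.201 mm/yr.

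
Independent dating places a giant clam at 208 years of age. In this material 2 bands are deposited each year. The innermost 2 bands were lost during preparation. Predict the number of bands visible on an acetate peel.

414 bands

208 years at 2 bands per year gives 208 × 2 = 416 bands.
Less the 2 uncaptured bands: 416 − 2 = 414.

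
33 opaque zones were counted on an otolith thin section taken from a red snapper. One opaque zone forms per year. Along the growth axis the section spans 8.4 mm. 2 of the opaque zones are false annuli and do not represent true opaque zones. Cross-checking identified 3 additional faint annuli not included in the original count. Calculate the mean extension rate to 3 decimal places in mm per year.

Adjusted count: 33 − 2 + 3 = 34 opaque zones.
8.4 mm over 34 years gives 8.4 / 34 ≈ 0.247 mm per year.

0.247 mm per year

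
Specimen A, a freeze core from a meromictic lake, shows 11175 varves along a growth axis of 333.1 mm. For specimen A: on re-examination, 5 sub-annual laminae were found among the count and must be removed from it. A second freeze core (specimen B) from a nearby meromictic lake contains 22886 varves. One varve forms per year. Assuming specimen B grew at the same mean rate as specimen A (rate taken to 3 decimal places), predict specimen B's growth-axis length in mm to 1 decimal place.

Specimen A: true varve count = 11175 − 5 = 11170.
A: Extension rate ≈ 333.1 / 11170 = 0.030 mm per year.
B's length ≈ 0.030 × 22886 = 686.6 mm.

686.6 mm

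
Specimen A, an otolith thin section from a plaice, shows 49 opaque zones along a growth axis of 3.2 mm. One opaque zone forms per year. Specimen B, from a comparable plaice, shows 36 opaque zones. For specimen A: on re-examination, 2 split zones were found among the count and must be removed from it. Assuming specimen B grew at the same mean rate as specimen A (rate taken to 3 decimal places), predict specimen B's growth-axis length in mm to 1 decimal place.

Specimen A: correcting the raw count gives 49 − 2 = 47 true opaque zones.
A: Mean rate = 3.2 mm / 47 years ≈ 0.068 mm/yr.
For B, 0.068 mm/year × 36 years = 2.4 mm.

2.4 mm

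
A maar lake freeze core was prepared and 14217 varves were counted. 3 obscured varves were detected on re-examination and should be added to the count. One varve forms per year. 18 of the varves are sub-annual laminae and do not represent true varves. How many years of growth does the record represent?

True varve count = 14217 − 18 + 3 = 14202.
At one varve per year, that is 14202 years.

14202 years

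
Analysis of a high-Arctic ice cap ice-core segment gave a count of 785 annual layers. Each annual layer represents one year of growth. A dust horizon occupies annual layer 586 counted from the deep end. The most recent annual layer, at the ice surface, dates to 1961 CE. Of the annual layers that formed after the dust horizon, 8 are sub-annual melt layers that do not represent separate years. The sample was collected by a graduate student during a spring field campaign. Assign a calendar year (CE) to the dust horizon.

1770 CE

Between annual layer 586 and the ice surface there are 785 − 586 = 199 annual layers.
199 − 8 false = 191 true annual layers after the dust horizon.
Counting back 191 years from 1961 CE places the dust horizon in 1961 − 191 = 1770 CE.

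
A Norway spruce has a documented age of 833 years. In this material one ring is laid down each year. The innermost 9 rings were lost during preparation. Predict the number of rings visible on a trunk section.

824 rings

One ring per year gives 833 rings over 833 years.
833 − 9 missed = 824 rings expected in the prepared section.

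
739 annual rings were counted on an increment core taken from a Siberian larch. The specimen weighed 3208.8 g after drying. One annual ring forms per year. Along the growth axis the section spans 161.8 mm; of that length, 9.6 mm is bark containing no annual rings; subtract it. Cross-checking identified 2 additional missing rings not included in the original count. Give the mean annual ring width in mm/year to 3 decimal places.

After corrections the count is 739 + 2 = 741 annual rings.
Removing the 9.6 mm offcut leaves 161.8 − 9.6 = 152.2 mm.
Mean rate = 152.2 mm / 741 years ≈ 0.205 mm/year.

0.205 mm/year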